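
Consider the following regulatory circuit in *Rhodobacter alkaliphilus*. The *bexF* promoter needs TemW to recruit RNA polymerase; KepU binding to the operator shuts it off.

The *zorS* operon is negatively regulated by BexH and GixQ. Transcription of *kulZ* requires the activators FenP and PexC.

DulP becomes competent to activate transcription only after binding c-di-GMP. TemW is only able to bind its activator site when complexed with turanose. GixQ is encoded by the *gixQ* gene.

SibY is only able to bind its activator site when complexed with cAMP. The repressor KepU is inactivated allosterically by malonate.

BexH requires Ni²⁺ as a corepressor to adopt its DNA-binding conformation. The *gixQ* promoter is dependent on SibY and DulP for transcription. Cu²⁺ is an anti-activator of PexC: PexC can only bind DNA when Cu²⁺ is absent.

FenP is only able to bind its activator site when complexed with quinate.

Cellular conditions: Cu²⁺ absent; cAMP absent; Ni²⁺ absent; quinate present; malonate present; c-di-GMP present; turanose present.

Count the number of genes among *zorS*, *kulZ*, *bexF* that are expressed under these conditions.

3

Ni²⁺ is absent, so BexH is inactive.
cAMP is absent, so SibY is inactive.
c-di-GMP is present, so DulP is active.
Required activator SibY is absent, so *gixQ* is not transcribed.
So GixQ is not produced.
With no repressor bound, *zorS* is transcribed.
→ *zorS* is ON.
Quinate is present, so FenP is active.
Cu²⁺ is absent, so PexC is active.
No repressor is bound and FenP and PexC are active, so *kulZ* is transcribed.
→ *kulZ* is ON.
Turanose is present, so TemW is active.
Malonate is present, so KepU is inactive.
No repressor is bound and TemW is active, so *bexF* is transcribed.
→ *bexF* is ON.
3 of the 3 genes are transcribed.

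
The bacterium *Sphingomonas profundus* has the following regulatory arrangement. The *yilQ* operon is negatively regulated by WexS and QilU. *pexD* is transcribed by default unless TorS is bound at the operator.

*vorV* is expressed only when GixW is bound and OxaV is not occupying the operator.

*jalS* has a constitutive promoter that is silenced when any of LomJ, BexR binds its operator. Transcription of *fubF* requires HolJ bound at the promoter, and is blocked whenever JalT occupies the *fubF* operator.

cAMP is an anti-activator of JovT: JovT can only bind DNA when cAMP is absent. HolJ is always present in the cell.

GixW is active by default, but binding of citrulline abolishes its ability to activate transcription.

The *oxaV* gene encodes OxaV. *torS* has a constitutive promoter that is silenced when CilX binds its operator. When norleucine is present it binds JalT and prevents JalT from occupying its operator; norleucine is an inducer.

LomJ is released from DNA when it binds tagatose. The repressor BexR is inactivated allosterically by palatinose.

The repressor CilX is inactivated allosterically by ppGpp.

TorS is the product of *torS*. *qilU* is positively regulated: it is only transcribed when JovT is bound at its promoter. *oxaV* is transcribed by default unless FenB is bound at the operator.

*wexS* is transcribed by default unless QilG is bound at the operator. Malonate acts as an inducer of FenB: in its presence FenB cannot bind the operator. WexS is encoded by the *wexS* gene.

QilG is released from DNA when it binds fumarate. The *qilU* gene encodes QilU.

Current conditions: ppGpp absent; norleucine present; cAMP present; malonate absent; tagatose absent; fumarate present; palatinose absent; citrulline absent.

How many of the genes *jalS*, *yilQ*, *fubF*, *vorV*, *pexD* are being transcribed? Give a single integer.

3

Tagatose is absent, so LomJ is active.
Palatinose is absent, so BexR is active.
With repressor LomJ bound, *jalS* is not transcribed.
→ *jalS* is OFF.
Fumarate is present, so QilG is inactive.
With no repressor bound, *wexS* is transcribed.
So WexS is produced and active.
cAMP is present, so JovT is inactive.
Required activator JovT is absent, so *qilU* is not transcribed.
So QilU is not produced.
With repressor WexS bound, *yilQ* is not transcribed.
→ *yilQ* is OFF.
HolJ is produced constitutively and is active.
Norleucine is present, so JalT is inactive.
No repressor is bound and HolJ is active, so *fubF* is transcribed.
→ *fubF* is ON.
Citrulline is absent, so GixW is active.
Malonate is absent, so FenB is active.
With repressor FenB bound, *oxaV* is not transcribed.
So OxaV is not produced.
No repressor is bound and GixW is active, so *vorV* is transcribed.
→ *vorV* is ON.
ppGpp is absent, so CilX is active.
With repressor CilX bound, *torS* is not transcribed.
So TorS is not produced.
With no repressor bound, *pexD* is transcribed.
→ *pexD* is ON.
3 of the 5 genes are transcribed.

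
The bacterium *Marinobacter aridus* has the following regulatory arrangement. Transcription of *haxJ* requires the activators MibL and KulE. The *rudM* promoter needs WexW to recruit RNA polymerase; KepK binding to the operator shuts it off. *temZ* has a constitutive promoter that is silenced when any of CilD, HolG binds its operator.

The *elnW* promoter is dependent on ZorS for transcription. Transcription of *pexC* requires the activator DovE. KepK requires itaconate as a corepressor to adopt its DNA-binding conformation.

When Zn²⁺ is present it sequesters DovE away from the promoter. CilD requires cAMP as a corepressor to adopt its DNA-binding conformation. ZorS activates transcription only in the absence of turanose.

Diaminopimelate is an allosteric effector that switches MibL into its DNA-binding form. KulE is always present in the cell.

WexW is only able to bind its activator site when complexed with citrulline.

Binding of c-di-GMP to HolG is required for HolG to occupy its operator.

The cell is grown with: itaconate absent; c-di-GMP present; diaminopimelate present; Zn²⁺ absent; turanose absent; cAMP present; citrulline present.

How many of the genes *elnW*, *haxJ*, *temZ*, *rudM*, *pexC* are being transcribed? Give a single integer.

Turanose is absent, so ZorS is active.
No repressor is bound and ZorS is active, so *elnW* is transcribed.
→ *elnW* is ON.
Diaminopimelate is present, so MibL is active.
KulE is produced constitutively and is active.
No repressor is bound and MibL and KulE are active, so *haxJ* is transcribed.
→ *haxJ* is ON.
cAMP is present, so CilD is active.
c-di-GMP is present, so HolG is active.
With repressor CilD bound, *temZ* is not transcribed.
→ *temZ* is OFF.
Itaconate is absent, so KepK is inactive.
Citrulline is present, so WexW is active.
No repressor is bound and WexW is active, so *rudM* is transcribed.
→ *rudM* is ON.
Zn²⁺ is absent, so DovE is active.
No repressor is bound and DovE is active, so *pexC* is transcribed.
→ *pexC* is ON.
4 of the 5 genes are transcribed.

4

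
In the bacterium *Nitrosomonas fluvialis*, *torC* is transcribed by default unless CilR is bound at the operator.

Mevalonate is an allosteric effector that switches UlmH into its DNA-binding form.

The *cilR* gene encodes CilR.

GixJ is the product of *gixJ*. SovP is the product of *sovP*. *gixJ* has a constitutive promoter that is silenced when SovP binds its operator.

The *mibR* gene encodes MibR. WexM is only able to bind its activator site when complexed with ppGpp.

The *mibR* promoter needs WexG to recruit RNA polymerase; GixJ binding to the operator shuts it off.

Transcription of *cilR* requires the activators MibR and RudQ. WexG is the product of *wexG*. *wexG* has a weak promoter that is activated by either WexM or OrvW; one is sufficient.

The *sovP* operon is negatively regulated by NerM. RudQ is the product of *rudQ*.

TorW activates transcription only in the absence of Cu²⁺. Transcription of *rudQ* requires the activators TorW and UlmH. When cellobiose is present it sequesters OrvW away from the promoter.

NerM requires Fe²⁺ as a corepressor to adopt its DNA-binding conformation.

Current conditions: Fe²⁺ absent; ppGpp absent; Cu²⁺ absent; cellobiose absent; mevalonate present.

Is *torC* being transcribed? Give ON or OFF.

OFF

Fe²⁺ is absent, so NerM is inactive.
With no repressor bound, *sovP* is transcribed.
So SovP is produced and active.
With repressor SovP bound, *gixJ* is not transcribed.
So GixJ is not produced.
ppGpp is absent, so WexM is inactive.
Cellobiose is absent, so OrvW is active.
Activator OrvW is present, so *wexG* is transcribed.
So WexG is produced and active.
No repressor is bound and WexG is active, so *mibR* is transcribed.
So MibR is produced and active.
Cu²⁺ is absent, so TorW is active.
Mevalonate is present, so UlmH is active.
No repressor is bound and TorW and UlmH are active, so *rudQ* is transcribed.
So RudQ is produced and active.
No repressor is bound and MibR and RudQ are active, so *cilR* is transcribed.
So CilR is produced and active.
With repressor CilR bound, *torC* is not transcribed.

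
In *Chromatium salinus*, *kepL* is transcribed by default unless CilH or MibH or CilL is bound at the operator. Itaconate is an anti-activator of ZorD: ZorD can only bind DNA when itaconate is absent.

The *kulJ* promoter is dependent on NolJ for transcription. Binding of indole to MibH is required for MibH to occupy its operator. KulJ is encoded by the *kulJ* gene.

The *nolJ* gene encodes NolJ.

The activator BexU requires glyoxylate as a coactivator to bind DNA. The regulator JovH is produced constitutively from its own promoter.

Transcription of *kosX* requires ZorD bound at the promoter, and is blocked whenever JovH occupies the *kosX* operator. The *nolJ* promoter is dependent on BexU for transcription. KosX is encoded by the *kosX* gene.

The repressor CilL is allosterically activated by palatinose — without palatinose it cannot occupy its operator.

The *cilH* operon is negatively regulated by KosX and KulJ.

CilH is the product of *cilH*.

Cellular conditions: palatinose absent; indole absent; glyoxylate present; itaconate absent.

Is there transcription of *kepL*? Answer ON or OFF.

ON

Itaconate is absent, so ZorD is active.
JovH is produced constitutively and is active.
With repressor JovH bound, *kosX* is not transcribed.
So KosX is not produced.
Glyoxylate is present, so BexU is active.
No repressor is bound and BexU is active, so *nolJ* is transcribed.
So NolJ is produced and active.
No repressor is bound and NolJ is active, so *kulJ* is transcribed.
So KulJ is produced and active.
With repressor KulJ bound, *cilH* is not transcribed.
So CilH is not produced.
Indole is absent, so MibH is inactive.
Palatinose is absent, so CilL is inactive.
With no repressor bound, *kepL* is transcribed.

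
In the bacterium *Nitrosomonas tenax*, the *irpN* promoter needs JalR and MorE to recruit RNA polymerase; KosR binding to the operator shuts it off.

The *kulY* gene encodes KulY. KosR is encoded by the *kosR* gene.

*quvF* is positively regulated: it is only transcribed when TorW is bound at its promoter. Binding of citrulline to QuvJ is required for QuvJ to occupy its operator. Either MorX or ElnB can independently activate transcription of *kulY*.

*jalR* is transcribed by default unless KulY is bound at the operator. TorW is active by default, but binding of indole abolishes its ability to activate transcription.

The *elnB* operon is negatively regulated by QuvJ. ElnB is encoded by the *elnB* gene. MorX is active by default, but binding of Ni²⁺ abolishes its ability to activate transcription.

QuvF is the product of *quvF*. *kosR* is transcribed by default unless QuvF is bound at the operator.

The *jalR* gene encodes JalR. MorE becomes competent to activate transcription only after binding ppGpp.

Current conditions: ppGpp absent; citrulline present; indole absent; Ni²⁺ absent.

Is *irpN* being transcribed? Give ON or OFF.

OFF

Ni²⁺ is absent, so MorX is active.
Citrulline is present, so QuvJ is active.
With repressor QuvJ bound, *elnB* is not transcribed.
So ElnB is not produced.
Activator MorX is present, so *kulY* is transcribed.
So KulY is produced and active.
With repressor KulY bound, *jalR* is not transcribed.
So JalR is not produced.
Indole is absent, so TorW is active.
No repressor is bound and TorW is active, so *quvF* is transcribed.
So QuvF is produced and active.
With repressor QuvF bound, *kosR* is not transcribed.
So KosR is not produced.
ppGpp is absent, so MorE is inactive.
Required activator JalR is absent, so *irpN* is not transcribed.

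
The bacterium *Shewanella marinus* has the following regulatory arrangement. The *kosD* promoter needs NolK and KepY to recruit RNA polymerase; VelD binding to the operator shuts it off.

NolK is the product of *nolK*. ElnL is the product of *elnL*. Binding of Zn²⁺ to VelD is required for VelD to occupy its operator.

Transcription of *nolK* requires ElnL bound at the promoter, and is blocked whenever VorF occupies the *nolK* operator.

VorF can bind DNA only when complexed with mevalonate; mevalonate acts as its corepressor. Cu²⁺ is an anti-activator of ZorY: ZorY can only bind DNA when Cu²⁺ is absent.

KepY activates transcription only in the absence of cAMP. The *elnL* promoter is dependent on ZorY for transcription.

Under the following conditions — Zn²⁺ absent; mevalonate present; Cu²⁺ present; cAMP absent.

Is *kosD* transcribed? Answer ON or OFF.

Zn²⁺ is absent, so VelD is inactive.
Mevalonate is present, so VorF is active.
Cu²⁺ is present, so ZorY is inactive.
Required activator ZorY is absent, so *elnL* is not transcribed.
So ElnL is not produced.
With repressor VorF bound, *nolK* is not transcribed.
So NolK is not produced.
cAMP is absent, so KepY is active.
Required activator NolK is absent, so *kosD* is not transcribed.

OFF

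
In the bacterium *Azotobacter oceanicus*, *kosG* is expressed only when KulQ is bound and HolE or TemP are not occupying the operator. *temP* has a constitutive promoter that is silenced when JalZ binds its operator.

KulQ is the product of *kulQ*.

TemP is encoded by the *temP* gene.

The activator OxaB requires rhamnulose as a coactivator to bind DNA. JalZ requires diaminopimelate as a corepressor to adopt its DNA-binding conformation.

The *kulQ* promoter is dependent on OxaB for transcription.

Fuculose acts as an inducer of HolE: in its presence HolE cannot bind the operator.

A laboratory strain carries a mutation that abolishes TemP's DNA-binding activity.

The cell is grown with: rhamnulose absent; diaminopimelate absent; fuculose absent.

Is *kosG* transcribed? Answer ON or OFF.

OFF

Fuculose is absent, so HolE is active.
TemP is non-functional in this strain, so it has no effect.
Rhamnulose is absent, so OxaB is inactive.
Required activator OxaB is absent, so *kulQ* is not transcribed.
So KulQ is not produced.
With repressor HolE bound, *kosG* is not transcribed.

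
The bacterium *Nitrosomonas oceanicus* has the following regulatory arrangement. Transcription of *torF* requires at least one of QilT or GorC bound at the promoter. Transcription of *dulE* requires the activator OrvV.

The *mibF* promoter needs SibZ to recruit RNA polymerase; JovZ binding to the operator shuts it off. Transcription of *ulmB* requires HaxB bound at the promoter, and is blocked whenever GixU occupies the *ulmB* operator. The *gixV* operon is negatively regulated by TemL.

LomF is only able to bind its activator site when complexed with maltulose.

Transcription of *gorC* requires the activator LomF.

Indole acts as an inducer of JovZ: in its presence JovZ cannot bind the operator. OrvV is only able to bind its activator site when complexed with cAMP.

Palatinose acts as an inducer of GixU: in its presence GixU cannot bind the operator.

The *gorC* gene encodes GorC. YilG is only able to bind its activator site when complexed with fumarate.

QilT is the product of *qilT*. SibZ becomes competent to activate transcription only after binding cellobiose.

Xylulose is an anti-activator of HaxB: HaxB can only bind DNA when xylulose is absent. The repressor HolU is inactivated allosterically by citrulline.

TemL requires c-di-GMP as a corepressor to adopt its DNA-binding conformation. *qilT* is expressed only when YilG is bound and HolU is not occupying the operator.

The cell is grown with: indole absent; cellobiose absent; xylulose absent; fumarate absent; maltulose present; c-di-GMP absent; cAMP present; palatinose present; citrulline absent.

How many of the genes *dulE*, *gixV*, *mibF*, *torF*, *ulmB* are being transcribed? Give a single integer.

cAMP is present, so OrvV is active.
No repressor is bound and OrvV is active, so *dulE* is transcribed.
→ *dulE* is ON.
c-di-GMP is absent, so TemL is inactive.
With no repressor bound, *gixV* is transcribed.
→ *gixV* is ON.
Indole is absent, so JovZ is active.
Cellobiose is absent, so SibZ is inactive.
With repressor JovZ bound, *mibF* is not transcribed.
→ *mibF* is OFF.
Fumarate is absent, so YilG is inactive.
Citrulline is absent, so HolU is active.
With repressor HolU bound, *qilT* is not transcribed.
So QilT is not produced.
Maltulose is present, so LomF is active.
No repressor is bound and LomF is active, so *gorC* is transcribed.
So GorC is produced and active.
Activator GorC is present, so *torF* is transcribed.
→ *torF* is ON.
Palatinose is present, so GixU is inactive.
Xylulose is absent, so HaxB is active.
No repressor is bound and HaxB is active, so *ulmB* is transcribed.
→ *ulmB* is ON.
4 of the 5 genes are transcribed.

4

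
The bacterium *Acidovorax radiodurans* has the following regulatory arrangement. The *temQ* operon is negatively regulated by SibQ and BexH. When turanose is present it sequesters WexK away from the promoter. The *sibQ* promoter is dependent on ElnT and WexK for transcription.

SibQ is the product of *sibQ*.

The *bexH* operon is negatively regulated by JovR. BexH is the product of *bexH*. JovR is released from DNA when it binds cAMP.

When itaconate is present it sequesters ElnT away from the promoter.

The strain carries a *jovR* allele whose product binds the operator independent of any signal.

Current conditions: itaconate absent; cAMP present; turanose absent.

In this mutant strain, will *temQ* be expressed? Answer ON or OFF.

OFF

Itaconate is absent, so ElnT is active.
Turanose is absent, so WexK is active.
No repressor is bound and ElnT and WexK are active, so *sibQ* is transcribed.
So SibQ is produced and active.
JovR is constitutively active in this strain.
With repressor JovR bound, *bexH* is not transcribed.
So BexH is not produced.
With repressor SibQ bound, *temQ* is not transcribed.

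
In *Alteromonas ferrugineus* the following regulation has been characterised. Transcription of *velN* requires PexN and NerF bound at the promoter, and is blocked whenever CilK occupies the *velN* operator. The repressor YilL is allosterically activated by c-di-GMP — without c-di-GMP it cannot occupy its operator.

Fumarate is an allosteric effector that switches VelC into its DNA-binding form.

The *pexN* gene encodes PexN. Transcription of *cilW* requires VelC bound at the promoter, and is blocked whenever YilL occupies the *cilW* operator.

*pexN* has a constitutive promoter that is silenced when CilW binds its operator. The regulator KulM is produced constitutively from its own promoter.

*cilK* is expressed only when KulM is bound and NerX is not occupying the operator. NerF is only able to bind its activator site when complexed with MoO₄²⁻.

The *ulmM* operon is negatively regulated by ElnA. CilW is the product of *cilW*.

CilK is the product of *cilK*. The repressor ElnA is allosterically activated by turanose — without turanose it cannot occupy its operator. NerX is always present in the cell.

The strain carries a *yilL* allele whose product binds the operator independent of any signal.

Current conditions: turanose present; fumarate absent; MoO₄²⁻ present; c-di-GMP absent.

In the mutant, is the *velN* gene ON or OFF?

ON

YilL is constitutively active in this strain.
Fumarate is absent, so VelC is inactive.
With repressor YilL bound, *cilW* is not transcribed.
So CilW is not produced.
With no repressor bound, *pexN* is transcribed.
So PexN is produced and active.
KulM is produced constitutively and is active.
NerX is produced constitutively and is active.
With repressor NerX bound, *cilK* is not transcribed.
So CilK is not produced.
MoO₄²⁻ is present, so NerF is active.
No repressor is bound and PexN and NerF are active, so *velN* is transcribed.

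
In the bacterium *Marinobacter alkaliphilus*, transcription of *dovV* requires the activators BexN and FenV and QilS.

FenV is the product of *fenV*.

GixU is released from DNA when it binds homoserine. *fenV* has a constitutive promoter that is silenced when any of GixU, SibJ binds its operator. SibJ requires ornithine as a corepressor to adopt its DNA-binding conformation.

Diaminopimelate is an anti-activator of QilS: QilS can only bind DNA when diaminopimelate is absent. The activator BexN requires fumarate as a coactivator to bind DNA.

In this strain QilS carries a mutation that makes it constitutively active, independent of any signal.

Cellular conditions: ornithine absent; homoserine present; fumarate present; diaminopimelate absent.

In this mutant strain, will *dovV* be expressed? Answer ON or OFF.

Fumarate is present, so BexN is active.
Homoserine is present, so GixU is inactive.
Ornithine is absent, so SibJ is inactive.
With no repressor bound, *fenV* is transcribed.
So FenV is produced and active.
QilS is constitutively active in this strain.
No repressor is bound and BexN and FenV and QilS are active, so *dovV* is transcribed.

ON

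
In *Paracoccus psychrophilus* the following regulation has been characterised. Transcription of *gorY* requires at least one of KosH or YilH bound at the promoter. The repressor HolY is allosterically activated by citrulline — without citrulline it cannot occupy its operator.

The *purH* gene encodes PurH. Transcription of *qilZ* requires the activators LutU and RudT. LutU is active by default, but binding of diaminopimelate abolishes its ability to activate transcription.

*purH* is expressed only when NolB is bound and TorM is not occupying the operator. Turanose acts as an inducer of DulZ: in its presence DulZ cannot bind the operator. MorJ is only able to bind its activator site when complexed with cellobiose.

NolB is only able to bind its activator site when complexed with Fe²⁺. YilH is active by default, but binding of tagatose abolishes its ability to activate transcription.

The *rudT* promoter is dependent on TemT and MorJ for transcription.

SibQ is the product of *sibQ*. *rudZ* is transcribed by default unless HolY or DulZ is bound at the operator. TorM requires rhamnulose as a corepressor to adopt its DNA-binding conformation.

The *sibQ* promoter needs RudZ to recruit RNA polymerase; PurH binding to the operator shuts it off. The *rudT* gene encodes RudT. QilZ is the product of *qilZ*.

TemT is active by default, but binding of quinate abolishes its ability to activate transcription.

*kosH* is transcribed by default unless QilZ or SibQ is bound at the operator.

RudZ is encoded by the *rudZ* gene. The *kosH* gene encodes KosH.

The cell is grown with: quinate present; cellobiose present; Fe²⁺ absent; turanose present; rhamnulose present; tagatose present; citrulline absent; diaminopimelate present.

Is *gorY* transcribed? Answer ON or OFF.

OFF

Diaminopimelate is present, so LutU is inactive.
Quinate is present, so TemT is inactive.
Cellobiose is present, so MorJ is active.
Required activator TemT is absent, so *rudT* is not transcribed.
So RudT is not produced.
Required activator LutU is absent, so *qilZ* is not transcribed.
So QilZ is not produced.
Citrulline is absent, so HolY is inactive.
Turanose is present, so DulZ is inactive.
With no repressor bound, *rudZ* is transcribed.
So RudZ is produced and active.
Rhamnulose is present, so TorM is active.
Fe²⁺ is absent, so NolB is inactive.
With repressor TorM bound, *purH* is not transcribed.
So PurH is not produced.
No repressor is bound and RudZ is active, so *sibQ* is transcribed.
So SibQ is produced and active.
With repressor SibQ bound, *kosH* is not transcribed.
So KosH is not produced.
Tagatose is present, so YilH is inactive.
No activator is available at the *gorY* promoter, so *gorY* is not transcribed.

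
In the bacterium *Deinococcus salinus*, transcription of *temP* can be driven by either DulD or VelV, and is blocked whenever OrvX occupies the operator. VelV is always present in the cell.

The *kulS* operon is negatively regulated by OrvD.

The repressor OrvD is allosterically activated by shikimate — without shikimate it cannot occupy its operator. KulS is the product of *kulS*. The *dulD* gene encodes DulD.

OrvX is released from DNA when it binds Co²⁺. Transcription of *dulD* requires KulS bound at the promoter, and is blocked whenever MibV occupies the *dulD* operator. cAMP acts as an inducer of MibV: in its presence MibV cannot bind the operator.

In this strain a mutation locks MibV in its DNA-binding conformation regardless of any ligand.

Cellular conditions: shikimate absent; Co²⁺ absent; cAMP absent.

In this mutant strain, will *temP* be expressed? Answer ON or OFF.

Shikimate is absent, so OrvD is inactive.
With no repressor bound, *kulS* is transcribed.
So KulS is produced and active.
MibV is constitutively active in this strain.
With repressor MibV bound, *dulD* is not transcribed.
So DulD is not produced.
Co²⁺ is absent, so OrvX is active.
VelV is produced constitutively and is active.
With repressor OrvX bound, *temP* is not transcribed.

OFF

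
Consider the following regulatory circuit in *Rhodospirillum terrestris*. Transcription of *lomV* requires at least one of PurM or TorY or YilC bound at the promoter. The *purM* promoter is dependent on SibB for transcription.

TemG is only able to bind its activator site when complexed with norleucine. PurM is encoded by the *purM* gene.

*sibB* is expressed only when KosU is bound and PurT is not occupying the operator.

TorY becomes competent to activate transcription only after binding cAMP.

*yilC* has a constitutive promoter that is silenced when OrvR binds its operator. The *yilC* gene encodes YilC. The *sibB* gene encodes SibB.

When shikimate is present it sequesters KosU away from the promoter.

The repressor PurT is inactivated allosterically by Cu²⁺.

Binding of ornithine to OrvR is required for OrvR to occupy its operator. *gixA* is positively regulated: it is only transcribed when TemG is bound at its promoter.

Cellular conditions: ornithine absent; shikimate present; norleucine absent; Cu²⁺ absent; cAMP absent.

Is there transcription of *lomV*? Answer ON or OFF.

Shikimate is present, so KosU is inactive.
Cu²⁺ is absent, so PurT is active.
With repressor PurT bound, *sibB* is not transcribed.
So SibB is not produced.
Required activator SibB is absent, so *purM* is not transcribed.
So PurM is not produced.
cAMP is absent, so TorY is inactive.
Ornithine is absent, so OrvR is inactive.
With no repressor bound, *yilC* is transcribed.
So YilC is produced and active.
Activator YilC is present, so *lomV* is transcribed.

ON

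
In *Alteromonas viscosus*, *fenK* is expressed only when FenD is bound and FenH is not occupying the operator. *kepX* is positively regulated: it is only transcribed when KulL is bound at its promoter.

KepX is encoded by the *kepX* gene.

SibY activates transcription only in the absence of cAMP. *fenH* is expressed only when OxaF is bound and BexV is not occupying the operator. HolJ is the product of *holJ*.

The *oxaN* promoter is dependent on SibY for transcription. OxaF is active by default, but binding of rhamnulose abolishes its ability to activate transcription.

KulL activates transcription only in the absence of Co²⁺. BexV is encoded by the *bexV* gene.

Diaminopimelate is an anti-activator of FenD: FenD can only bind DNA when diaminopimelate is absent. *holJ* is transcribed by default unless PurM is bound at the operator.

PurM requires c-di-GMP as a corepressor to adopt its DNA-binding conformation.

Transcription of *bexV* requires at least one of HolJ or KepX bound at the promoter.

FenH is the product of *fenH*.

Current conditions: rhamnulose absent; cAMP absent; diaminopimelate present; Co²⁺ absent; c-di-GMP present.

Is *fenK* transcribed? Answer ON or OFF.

c-di-GMP is present, so PurM is active.
With repressor PurM bound, *holJ* is not transcribed.
So HolJ is not produced.
Co²⁺ is absent, so KulL is active.
No repressor is bound and KulL is active, so *kepX* is transcribed.
So KepX is produced and active.
Activator KepX is present, so *bexV* is transcribed.
So BexV is produced and active.
Rhamnulose is absent, so OxaF is active.
With repressor BexV bound, *fenH* is not transcribed.
So FenH is not produced.
Diaminopimelate is present, so FenD is inactive.
Required activator FenD is absent, so *fenK* is not transcribed.

OFF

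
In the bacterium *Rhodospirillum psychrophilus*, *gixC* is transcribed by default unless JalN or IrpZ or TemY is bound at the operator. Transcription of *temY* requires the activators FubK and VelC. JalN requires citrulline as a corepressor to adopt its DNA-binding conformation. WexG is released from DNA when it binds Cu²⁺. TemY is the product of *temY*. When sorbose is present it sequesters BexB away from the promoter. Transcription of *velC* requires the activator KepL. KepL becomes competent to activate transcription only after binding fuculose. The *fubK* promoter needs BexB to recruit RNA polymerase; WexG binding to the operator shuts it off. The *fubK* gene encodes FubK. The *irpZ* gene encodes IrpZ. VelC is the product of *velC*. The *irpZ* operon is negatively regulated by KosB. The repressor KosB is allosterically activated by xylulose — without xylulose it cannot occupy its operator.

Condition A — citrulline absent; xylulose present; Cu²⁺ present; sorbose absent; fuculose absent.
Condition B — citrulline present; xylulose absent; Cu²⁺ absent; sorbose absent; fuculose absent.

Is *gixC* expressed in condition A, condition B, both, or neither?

A only

Condition A:
Citrulline is absent, so JalN is inactive.
Xylulose is present, so KosB is active.
With repressor KosB bound, *irpZ* is not transcribed.
So IrpZ is not produced.
Cu²⁺ is present, so WexG is inactive.
Sorbose is absent, so BexB is active.
No repressor is bound and BexB is active, so *fubK* is transcribed.
So FubK is produced and active.
Fuculose is absent, so KepL is inactive.
Required activator KepL is absent, so *velC* is not transcribed.
So VelC is not produced.
Required activator VelC is absent, so *temY* is not transcribed.
So TemY is not produced.
With no repressor bound, *gixC* is transcribed.
→ *gixC* is ON in A.
Condition B:
Citrulline is present, so JalN is active.
Xylulose is absent, so KosB is inactive.
With no repressor bound, *irpZ* is transcribed.
So IrpZ is produced and active.
Cu²⁺ is absent, so WexG is active.
Sorbose is absent, so BexB is active.
With repressor WexG bound, *fubK* is not transcribed.
So FubK is not produced.
Fuculose is absent, so KepL is inactive.
Required activator KepL is absent, so *velC* is not transcribed.
So VelC is not produced.
Required activator FubK is absent, so *temY* is not transcribed.
So TemY is not produced.
With repressor JalN bound, *gixC* is not transcribed.
→ *gixC* is OFF in B.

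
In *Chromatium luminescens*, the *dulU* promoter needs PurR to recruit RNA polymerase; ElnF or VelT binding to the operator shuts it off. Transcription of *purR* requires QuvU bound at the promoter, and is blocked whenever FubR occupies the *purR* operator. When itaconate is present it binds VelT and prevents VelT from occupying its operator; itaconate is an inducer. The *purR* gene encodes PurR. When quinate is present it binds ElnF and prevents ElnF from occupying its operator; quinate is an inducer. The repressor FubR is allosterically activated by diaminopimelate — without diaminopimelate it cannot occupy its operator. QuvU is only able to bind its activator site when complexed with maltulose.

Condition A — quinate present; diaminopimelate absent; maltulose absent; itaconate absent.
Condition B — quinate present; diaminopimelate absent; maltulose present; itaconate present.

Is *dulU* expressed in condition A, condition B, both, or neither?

B only

Condition A:
Quinate is present, so ElnF is inactive.
Diaminopimelate is absent, so FubR is inactive.
Maltulose is absent, so QuvU is inactive.
Required activator QuvU is absent, so *purR* is not transcribed.
So PurR is not produced.
Itaconate is absent, so VelT is active.
With repressor VelT bound, *dulU* is not transcribed.
→ *dulU* is OFF in A.
Condition B:
Quinate is present, so ElnF is inactive.
Diaminopimelate is absent, so FubR is inactive.
Maltulose is present, so QuvU is active.
No repressor is bound and QuvU is active, so *purR* is transcribed.
So PurR is produced and active.
Itaconate is present, so VelT is inactive.
No repressor is bound and PurR is active, so *dulU* is transcribed.
→ *dulU* is ON in B.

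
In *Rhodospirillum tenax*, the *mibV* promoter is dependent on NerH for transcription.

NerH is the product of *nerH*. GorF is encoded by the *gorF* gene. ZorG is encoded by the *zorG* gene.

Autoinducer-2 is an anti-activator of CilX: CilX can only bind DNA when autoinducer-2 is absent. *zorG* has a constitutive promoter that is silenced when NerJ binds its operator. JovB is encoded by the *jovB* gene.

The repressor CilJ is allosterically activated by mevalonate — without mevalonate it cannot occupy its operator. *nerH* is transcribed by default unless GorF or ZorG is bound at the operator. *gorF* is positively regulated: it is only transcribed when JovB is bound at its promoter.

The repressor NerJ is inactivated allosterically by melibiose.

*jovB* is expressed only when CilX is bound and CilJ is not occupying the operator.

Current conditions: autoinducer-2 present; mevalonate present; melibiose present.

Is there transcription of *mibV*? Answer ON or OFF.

OFF

Autoinducer-2 is present, so CilX is inactive.
Mevalonate is present, so CilJ is active.
With repressor CilJ bound, *jovB* is not transcribed.
So JovB is not produced.
Required activator JovB is absent, so *gorF* is not transcribed.
So GorF is not produced.
Melibiose is present, so NerJ is inactive.
With no repressor bound, *zorG* is transcribed.
So ZorG is produced and active.
With repressor ZorG bound, *nerH* is not transcribed.
So NerH is not produced.
Required activator NerH is absent, so *mibV* is not transcribed.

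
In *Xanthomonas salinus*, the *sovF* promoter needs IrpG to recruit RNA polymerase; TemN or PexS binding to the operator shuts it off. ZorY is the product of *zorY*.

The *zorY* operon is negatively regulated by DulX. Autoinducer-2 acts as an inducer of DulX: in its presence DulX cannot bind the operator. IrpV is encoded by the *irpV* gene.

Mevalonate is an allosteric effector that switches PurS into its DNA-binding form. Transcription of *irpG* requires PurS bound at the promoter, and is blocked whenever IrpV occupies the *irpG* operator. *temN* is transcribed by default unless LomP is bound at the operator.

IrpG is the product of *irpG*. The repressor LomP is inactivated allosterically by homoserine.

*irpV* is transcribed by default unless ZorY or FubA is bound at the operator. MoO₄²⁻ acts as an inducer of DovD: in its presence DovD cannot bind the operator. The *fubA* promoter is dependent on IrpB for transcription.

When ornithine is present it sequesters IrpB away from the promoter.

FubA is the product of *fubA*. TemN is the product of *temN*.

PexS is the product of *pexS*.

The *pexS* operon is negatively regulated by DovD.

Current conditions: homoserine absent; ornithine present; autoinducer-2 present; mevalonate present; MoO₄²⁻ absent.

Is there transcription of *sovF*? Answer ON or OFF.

ON

Homoserine is absent, so LomP is active.
With repressor LomP bound, *temN* is not transcribed.
So TemN is not produced.
Mevalonate is present, so PurS is active.
Autoinducer-2 is present, so DulX is inactive.
With no repressor bound, *zorY* is transcribed.
So ZorY is produced and active.
Ornithine is present, so IrpB is inactive.
Required activator IrpB is absent, so *fubA* is not transcribed.
So FubA is not produced.
With repressor ZorY bound, *irpV* is not transcribed.
So IrpV is not produced.
No repressor is bound and PurS is active, so *irpG* is transcribed.
So IrpG is produced and active.
MoO₄²⁻ is absent, so DovD is active.
With repressor DovD bound, *pexS* is not transcribed.
So PexS is not produced.
No repressor is bound and IrpG is active, so *sovF* is transcribed.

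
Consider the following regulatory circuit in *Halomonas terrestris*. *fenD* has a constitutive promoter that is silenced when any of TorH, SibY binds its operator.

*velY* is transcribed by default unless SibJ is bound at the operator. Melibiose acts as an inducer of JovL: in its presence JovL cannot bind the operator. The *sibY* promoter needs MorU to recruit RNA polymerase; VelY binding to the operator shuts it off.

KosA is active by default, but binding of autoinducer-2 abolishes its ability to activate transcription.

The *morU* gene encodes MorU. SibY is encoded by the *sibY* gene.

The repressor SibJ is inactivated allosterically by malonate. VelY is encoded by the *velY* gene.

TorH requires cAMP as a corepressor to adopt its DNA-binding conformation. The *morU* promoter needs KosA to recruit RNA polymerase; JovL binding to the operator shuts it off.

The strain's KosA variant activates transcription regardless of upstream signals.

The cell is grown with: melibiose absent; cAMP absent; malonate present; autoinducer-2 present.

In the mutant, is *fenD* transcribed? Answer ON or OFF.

ON

cAMP is absent, so TorH is inactive.
Melibiose is absent, so JovL is active.
KosA is constitutively active in this strain.
With repressor JovL bound, *morU* is not transcribed.
So MorU is not produced.
Malonate is present, so SibJ is inactive.
With no repressor bound, *velY* is transcribed.
So VelY is produced and active.
With repressor VelY bound, *sibY* is not transcribed.
So SibY is not produced.
With no repressor bound, *fenD* is transcribed.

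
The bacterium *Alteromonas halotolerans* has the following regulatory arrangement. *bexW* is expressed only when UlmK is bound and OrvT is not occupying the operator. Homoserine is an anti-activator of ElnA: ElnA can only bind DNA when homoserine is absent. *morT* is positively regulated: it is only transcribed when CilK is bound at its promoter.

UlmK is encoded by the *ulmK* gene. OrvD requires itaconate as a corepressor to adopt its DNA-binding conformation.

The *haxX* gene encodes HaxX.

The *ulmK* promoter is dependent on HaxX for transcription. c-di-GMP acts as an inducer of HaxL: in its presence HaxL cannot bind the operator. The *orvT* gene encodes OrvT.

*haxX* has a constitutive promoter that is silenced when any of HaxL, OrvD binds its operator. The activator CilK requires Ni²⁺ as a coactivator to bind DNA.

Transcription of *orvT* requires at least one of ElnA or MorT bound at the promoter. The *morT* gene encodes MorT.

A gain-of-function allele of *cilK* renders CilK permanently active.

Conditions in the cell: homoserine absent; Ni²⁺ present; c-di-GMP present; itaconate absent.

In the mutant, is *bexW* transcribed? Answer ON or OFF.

Homoserine is absent, so ElnA is active.
CilK is constitutively active in this strain.
No repressor is bound and CilK is active, so *morT* is transcribed.
So MorT is produced and active.
Activator ElnA is present, so *orvT* is transcribed.
So OrvT is produced and active.
c-di-GMP is present, so HaxL is inactive.
Itaconate is absent, so OrvD is inactive.
With no repressor bound, *haxX* is transcribed.
So HaxX is produced and active.
No repressor is bound and HaxX is active, so *ulmK* is transcribed.
So UlmK is produced and active.
With repressor OrvT bound, *bexW* is not transcribed.

OFF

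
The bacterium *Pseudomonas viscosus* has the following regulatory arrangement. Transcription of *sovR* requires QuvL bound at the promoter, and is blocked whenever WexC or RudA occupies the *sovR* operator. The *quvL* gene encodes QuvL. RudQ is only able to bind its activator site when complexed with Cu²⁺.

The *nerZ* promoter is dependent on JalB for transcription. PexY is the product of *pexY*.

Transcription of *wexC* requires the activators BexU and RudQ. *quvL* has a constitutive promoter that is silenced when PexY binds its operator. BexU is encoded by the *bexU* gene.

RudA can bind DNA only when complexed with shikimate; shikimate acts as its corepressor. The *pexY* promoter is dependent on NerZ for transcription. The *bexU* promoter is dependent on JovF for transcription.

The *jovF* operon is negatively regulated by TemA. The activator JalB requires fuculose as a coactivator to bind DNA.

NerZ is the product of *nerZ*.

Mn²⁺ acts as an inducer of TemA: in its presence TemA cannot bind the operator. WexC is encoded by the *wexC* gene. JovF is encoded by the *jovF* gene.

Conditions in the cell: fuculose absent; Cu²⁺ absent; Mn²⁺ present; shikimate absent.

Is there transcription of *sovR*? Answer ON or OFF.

ON

Mn²⁺ is present, so TemA is inactive.
With no repressor bound, *jovF* is transcribed.
So JovF is produced and active.
No repressor is bound and JovF is active, so *bexU* is transcribed.
So BexU is produced and active.
Cu²⁺ is absent, so RudQ is inactive.
Required activator RudQ is absent, so *wexC* is not transcribed.
So WexC is not produced.
Shikimate is absent, so RudA is inactive.
Fuculose is absent, so JalB is inactive.
Required activator JalB is absent, so *nerZ* is not transcribed.
So NerZ is not produced.
Required activator NerZ is absent, so *pexY* is not transcribed.
So PexY is not produced.
With no repressor bound, *quvL* is transcribed.
So QuvL is produced and active.
No repressor is bound and QuvL is active, so *sovR* is transcribed.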